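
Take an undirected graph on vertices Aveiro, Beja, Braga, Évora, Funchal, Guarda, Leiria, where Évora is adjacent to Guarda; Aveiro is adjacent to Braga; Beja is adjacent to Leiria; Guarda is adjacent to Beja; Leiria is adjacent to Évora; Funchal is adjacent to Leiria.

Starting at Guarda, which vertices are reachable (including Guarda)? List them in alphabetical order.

Beja, Évora, Funchal, Guarda, Leiria

Start at Guarda.
Its neighbours: Beja, Évora.
Then their neighbours: Leiria.
Then next layer: Funchal.
Nothing further is reachable.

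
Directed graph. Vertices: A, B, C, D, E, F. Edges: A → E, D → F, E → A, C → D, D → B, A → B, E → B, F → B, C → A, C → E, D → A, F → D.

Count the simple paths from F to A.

1

F→D→A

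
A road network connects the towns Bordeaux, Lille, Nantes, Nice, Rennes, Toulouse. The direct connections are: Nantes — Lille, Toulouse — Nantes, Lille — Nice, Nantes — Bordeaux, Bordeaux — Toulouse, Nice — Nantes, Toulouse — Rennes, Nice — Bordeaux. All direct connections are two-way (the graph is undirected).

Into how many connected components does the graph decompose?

1

From Bordeaux: component {Bordeaux, Lille, Nantes, Nice, Rennes, Toulouse}.
That's 1 component.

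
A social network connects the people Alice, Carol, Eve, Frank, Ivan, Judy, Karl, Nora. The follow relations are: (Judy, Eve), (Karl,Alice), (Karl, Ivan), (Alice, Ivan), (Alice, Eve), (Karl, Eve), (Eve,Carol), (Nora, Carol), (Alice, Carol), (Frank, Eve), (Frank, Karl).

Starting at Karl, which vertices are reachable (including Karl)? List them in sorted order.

Alice, Carol, Eve, Ivan, Karl

Start at Karl.
Its neighbours: Alice, Eve, Ivan.
Then their neighbours: Carol.
Nothing further is reachable.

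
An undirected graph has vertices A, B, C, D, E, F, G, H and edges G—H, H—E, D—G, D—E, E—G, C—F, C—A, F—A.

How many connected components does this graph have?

From A: component {A, C, F}.
From B: component {B}.
From D: component {D, E, G, H}.
That's 3 components.

3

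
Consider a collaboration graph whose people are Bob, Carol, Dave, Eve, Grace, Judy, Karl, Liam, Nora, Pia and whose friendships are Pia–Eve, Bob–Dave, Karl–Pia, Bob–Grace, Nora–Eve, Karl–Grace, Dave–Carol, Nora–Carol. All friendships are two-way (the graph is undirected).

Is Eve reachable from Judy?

Judy has no edges, so nothing is reachable from it.

No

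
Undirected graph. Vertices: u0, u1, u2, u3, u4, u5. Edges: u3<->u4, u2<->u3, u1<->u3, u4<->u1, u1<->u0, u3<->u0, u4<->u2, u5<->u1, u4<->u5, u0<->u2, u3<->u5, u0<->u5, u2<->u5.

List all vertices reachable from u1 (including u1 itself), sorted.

u0, u1, u2, u3, u4, u5

Start at u1.
Its neighbours: u0, u3, u4, u5.
Then their neighbours: u2.
Every vertex is now reached.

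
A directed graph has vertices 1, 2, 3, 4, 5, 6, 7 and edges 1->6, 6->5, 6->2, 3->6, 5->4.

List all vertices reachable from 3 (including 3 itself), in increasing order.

Start at 3.
Its neighbours: 6.
Then their neighbours: 2, 5.
Then next layer: 4.
Nothing further is reachable.

2, 3, 4, 5, 6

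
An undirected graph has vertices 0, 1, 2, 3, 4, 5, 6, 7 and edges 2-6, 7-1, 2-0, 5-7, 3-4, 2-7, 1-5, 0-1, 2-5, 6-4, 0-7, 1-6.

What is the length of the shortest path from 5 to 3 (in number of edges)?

Distance 0: 5.
Distance 1: 1, 2, 7.
Distance 2: 0, 6.
Distance 3: 4.
Distance 4: 3 — contains 3.

4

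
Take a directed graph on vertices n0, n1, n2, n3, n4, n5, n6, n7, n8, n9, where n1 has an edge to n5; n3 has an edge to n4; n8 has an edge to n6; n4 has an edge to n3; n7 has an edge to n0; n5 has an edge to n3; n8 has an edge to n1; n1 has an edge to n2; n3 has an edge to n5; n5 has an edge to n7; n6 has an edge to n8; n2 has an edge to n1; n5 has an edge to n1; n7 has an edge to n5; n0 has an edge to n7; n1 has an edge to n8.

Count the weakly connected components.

From n0: component {n0, n1, n2, n3, n4, n5, n6, n7, n8}.
From n9: component {n9}.
That's 2 components.

2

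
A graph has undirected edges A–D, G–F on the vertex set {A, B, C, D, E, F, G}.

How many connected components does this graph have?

From A: component {A, D}.
From B: component {B}.
From C: component {C}.
From E: component {E}.
From F: component {F, G}.
That's 5 components.

5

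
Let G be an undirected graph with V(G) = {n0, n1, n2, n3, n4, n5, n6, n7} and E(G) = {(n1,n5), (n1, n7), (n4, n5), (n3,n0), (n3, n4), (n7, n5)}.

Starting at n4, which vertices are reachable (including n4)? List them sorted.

n0, n1, n3, n4, n5, n7

Start at n4.
Its neighbours: n3, n5.
Then their neighbours: n0, n1, n7.
Nothing further is reachable.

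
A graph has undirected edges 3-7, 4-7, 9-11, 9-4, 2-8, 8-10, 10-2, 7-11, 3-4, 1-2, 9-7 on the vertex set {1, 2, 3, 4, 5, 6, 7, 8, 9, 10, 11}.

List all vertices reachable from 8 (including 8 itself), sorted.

1, 2, 8, 10

Start at 8.
Its neighbours: 2, 10.
Then their neighbours: 1.
Nothing further is reachable.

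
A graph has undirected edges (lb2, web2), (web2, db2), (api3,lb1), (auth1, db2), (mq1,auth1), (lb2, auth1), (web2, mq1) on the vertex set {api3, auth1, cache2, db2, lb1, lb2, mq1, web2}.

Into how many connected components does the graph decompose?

From api3: component {api3, lb1}.
From auth1: component {auth1, db2, lb2, mq1, web2}.
From cache2: component {cache2}.
That's 3 components.

3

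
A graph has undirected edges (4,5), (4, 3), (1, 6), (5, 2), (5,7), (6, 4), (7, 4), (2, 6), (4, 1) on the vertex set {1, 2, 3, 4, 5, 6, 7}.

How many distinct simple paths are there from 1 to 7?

7

1–4–5–7
1–4–6–2–5–7
1–4–7
1–6–2–5–4–7
1–6–2–5–7
1–6–4–5–7
1–6–4–7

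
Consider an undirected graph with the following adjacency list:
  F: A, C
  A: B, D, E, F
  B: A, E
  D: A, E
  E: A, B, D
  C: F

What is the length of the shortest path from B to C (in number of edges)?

Distance 0: B.
Distance 1: A, E.
Distance 2: D, F.
Distance 3: C — contains C.

3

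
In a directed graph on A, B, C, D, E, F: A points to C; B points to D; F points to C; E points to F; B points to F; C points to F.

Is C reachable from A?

Explore from A.
Distance 1: reach C.
Found C.

Yes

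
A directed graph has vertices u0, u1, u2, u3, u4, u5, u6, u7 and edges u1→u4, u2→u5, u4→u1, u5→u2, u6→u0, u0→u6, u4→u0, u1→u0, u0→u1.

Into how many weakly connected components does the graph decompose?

4

From u0: component {u0, u1, u4, u6}.
From u2: component {u2, u5}.
From u3: component {u3}.
From u7: component {u7}.
That's 4 components.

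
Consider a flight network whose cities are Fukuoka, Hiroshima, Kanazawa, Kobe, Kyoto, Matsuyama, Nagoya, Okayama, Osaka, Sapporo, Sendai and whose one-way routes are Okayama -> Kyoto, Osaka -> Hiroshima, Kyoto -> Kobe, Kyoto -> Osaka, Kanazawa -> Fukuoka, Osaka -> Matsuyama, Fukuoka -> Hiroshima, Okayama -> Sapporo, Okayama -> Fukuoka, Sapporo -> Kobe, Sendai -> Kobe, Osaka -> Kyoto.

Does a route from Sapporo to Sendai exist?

No

Explore from Sapporo.
Distance 1: reach Kobe.
The search from Sapporo is exhausted; no directed path reaches Sendai.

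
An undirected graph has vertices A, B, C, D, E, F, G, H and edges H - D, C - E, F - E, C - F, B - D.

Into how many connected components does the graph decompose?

4

From A: component {A}.
From B: component {B, D, H}.
From C: component {C, E, F}.
From G: component {G}.
That's 4 components.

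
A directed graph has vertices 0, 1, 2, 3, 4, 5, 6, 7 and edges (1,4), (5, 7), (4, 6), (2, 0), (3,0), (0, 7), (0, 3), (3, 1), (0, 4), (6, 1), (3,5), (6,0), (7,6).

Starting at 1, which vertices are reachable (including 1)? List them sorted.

Start at 1.
Its neighbours: 4.
Then their neighbours: 6.
Then next layer: 0.
Then next layer: 3, 7.
Then next layer: 5.
Nothing further is reachable.

0, 1, 3, 4, 5, 6, 7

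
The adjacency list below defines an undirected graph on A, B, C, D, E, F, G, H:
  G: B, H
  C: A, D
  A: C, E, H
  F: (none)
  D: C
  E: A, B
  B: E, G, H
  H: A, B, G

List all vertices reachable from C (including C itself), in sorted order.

Start at C.
Its neighbours: A, D.
Then their neighbours: E, H.
Then next layer: B, G.
Nothing further is reachable.

A, B, C, D, E, G, H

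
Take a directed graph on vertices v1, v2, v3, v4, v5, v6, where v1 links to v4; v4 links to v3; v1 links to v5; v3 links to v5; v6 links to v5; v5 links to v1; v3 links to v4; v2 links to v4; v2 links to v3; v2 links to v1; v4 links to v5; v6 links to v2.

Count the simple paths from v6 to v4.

5

v6→v2→v1→v4
v6→v2→v3→v4
v6→v2→v3→v5→v1→v4
v6→v2→v4
v6→v5→v1→v4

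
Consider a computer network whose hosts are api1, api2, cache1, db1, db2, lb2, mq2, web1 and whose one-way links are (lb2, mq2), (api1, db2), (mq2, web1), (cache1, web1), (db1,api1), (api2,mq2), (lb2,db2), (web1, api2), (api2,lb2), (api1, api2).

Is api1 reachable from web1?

No

Explore from web1.
Distance 1: reach api2.
Distance 2: reach lb2, mq2.
Distance 3: reach db2.
The search from web1 is exhausted; no directed path reaches api1.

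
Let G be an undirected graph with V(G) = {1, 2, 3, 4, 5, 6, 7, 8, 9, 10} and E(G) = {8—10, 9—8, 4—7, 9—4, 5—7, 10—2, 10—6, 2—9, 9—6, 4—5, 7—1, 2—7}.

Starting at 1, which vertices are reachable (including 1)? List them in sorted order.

1, 2, 4, 5, 6, 7, 8, 9, 10

Start at 1.
Its neighbours: 7.
Then their neighbours: 2, 4, 5.
Then next layer: 9, 10.
Then next layer: 6, 8.
Nothing further is reachable.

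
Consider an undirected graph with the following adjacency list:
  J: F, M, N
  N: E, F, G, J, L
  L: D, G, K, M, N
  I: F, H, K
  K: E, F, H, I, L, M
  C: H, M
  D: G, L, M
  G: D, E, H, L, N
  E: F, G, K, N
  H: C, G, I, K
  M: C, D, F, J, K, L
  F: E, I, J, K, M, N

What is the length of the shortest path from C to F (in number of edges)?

Distance 0: C.
Distance 1: H, M.
Distance 2: D, F, G, I, J, K, L — contains F.

2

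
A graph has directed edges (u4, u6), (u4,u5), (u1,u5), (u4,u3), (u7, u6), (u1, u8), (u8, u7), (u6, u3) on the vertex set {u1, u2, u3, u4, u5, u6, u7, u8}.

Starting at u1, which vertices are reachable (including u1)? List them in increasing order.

u1, u3, u5, u6, u7, u8

Start at u1.
Its neighbours: u5, u8.
Then their neighbours: u7.
Then next layer: u6.
Then next layer: u3.
Nothing further is reachable.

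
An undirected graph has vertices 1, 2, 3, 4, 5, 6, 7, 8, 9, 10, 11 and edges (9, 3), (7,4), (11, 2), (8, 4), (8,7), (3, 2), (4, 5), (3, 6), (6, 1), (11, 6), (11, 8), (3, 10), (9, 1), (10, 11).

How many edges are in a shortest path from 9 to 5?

6

Distance 0: 9.
Distance 1: 1, 3.
Distance 2: 2, 6, 10.
Distance 3: 11.
Distance 4: 8.
Distance 5: 4, 7.
Distance 6: 5 — contains 5.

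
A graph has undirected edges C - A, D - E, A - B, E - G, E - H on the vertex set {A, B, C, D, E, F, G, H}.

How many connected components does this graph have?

From A: component {A, B, C}.
From D: component {D, E, G, H}.
From F: component {F}.
That's 3 components.

3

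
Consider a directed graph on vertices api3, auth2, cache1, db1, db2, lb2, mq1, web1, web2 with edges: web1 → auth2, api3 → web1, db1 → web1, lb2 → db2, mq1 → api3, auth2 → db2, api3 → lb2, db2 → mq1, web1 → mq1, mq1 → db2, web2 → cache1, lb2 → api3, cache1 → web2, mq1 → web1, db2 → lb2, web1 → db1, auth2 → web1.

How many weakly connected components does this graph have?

From api3: component {api3, auth2, db1, db2, lb2, mq1, web1}.
From cache1: component {cache1, web2}.
That's 2 components.

2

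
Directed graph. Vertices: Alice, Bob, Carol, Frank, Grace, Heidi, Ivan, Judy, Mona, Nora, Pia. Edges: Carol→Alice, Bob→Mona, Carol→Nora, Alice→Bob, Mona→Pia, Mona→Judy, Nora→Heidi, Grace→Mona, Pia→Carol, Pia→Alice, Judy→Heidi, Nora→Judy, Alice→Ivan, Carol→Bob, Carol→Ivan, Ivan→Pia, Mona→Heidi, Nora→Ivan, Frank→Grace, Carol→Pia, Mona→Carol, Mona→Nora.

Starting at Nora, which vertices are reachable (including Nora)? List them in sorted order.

Alice, Bob, Carol, Heidi, Ivan, Judy, Mona, Nora, Pia

Start at Nora.
Its neighbours: Heidi, Ivan, Judy.
Then their neighbours: Pia.
Then next layer: Alice, Carol.
Then next layer: Bob.
Then next layer: Mona.
Nothing further is reachable.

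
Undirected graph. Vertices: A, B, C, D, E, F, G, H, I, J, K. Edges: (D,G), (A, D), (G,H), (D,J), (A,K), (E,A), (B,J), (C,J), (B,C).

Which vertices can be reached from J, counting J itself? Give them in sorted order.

A, B, C, D, E, G, H, J, K

Start at J.
Its neighbours: B, C, D.
Then their neighbours: A, G.
Then next layer: E, H, K.
Nothing further is reachable.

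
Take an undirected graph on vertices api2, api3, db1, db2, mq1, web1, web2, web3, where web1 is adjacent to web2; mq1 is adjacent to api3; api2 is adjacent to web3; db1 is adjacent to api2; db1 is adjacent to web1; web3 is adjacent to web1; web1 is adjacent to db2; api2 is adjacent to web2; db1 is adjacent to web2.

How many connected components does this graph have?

2

From api2: component {api2, db1, db2, web1, web2, web3}.
From api3: component {api3, mq1}.
That's 2 components.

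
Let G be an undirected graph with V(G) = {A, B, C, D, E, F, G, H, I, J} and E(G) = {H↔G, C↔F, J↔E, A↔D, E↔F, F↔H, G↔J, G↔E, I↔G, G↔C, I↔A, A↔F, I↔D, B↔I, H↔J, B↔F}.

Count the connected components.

1

From A: component {A, B, C, D, E, F, G, H, I, J}.
That's 1 component.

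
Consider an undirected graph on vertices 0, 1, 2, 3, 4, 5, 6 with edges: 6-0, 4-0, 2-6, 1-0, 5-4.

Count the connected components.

2

From 0: component {0, 1, 2, 4, 5, 6}.
From 3: component {3}.
That's 2 components.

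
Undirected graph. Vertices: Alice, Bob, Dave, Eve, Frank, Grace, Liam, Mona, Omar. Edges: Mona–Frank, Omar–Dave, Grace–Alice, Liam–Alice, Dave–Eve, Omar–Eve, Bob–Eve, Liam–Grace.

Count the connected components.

From Alice: component {Alice, Grace, Liam}.
From Bob: component {Bob, Dave, Eve, Omar}.
From Frank: component {Frank, Mona}.
That's 3 components.

3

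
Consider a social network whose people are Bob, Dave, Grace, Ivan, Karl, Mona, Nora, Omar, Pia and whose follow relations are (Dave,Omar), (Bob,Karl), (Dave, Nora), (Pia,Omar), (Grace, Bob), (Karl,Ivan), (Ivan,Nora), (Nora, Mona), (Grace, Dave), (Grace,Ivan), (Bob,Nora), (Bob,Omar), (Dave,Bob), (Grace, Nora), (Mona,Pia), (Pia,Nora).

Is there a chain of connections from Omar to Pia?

Omar has no outgoing edges, so nothing is reachable from it.

No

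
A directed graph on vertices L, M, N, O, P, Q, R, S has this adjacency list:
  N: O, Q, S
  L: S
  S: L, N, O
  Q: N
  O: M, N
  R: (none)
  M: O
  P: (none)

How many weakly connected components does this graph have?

3

From L: component {L, M, N, O, Q, S}.
From P: component {P}.
From R: component {R}.
That's 3 components.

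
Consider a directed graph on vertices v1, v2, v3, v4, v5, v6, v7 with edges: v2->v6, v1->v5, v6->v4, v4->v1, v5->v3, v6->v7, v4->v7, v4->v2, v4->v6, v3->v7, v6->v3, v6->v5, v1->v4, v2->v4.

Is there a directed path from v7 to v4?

No

v7 has no outgoing edges, so nothing is reachable from it.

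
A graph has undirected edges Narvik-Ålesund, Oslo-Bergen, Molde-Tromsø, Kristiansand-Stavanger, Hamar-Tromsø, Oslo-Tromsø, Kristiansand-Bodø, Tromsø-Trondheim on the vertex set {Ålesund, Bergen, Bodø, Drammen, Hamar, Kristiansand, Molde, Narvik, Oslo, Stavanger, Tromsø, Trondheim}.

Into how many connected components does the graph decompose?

From Ålesund: component {Ålesund, Narvik}.
From Bergen: component {Bergen, Hamar, Molde, Oslo, Tromsø, Trondheim}.
From Bodø: component {Bodø, Kristiansand, Stavanger}.
From Drammen: component {Drammen}.
That's 4 components.

4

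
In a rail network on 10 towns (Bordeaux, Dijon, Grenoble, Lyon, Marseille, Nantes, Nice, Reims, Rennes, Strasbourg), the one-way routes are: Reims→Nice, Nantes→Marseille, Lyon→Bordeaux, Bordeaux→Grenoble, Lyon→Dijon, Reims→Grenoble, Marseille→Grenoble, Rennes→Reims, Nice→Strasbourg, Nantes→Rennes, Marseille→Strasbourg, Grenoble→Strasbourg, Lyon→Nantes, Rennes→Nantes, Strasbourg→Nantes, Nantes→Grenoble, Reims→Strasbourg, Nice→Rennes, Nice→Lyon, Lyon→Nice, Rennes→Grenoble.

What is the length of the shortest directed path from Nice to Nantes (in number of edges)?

Distance 0: Nice.
Distance 1: Lyon, Rennes, Strasbourg.
Distance 2: Bordeaux, Dijon, Grenoble, Nantes, Reims — contains Nantes.

2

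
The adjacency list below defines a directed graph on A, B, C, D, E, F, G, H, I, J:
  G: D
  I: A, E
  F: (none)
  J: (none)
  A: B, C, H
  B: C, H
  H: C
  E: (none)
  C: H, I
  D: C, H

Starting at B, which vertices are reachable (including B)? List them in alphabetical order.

A, B, C, E, H, I

Start at B.
Its neighbours: C, H.
Then their neighbours: I.
Then next layer: A, E.
Nothing further is reachable.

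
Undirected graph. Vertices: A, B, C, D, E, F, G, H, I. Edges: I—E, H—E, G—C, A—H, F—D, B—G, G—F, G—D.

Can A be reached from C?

No

Explore from C.
Distance 1: reach G.
Distance 2: reach B, D, F.
The search is exhausted without reaching A; it lies in a different component.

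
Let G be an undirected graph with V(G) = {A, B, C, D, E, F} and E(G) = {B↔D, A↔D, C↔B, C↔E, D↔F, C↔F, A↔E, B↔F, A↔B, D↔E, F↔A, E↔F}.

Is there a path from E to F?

Explore from E.
Distance 1: reach A, C, D, F.
Found F.

Yes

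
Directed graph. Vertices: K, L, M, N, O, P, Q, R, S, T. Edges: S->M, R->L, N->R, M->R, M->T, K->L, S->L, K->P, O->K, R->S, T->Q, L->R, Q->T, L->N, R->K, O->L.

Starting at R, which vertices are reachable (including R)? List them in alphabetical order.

Start at R.
Its neighbours: K, L, S.
Then their neighbours: M, N, P.
Then next layer: T.
Then next layer: Q.
Nothing further is reachable.

K, L, M, N, P, Q, R, S, T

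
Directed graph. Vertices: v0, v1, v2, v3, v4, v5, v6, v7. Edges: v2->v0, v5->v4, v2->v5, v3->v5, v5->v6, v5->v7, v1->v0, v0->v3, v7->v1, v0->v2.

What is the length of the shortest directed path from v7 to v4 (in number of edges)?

5

Distance 0: v7.
Distance 1: v1.
Distance 2: v0.
Distance 3: v2, v3.
Distance 4: v5.
Distance 5: v4, v6 — contains v4.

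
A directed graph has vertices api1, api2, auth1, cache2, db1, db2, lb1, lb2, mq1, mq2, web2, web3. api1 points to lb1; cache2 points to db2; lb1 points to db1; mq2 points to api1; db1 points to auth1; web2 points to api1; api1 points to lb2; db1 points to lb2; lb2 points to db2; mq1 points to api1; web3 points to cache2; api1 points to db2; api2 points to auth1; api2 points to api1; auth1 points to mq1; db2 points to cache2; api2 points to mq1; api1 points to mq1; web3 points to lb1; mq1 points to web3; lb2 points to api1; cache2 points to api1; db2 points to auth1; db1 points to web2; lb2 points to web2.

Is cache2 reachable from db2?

Yes

Explore from db2.
Distance 1: reach auth1, cache2.
Found cache2.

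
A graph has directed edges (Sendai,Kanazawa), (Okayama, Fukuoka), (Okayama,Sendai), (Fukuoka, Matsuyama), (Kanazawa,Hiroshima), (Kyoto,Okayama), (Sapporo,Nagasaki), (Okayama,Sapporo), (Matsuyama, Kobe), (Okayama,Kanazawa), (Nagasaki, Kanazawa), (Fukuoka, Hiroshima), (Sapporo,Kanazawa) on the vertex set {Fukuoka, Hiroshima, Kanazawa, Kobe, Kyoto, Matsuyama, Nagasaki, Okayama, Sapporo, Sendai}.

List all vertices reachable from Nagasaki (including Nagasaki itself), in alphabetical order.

Hiroshima, Kanazawa, Nagasaki

Start at Nagasaki.
Its neighbours: Kanazawa.
Then their neighbours: Hiroshima.
Nothing further is reachable.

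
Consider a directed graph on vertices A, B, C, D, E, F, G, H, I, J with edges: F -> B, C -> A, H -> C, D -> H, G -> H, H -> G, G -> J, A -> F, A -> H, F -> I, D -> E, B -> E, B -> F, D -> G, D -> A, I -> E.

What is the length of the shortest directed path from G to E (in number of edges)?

Distance 0: G.
Distance 1: H, J.
Distance 2: C.
Distance 3: A.
Distance 4: F.
Distance 5: B, I.
Distance 6: E — contains E.

6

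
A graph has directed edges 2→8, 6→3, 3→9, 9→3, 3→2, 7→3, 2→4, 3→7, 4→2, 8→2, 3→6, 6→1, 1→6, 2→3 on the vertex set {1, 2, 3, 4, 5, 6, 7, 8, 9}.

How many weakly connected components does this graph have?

2

From 1: component {1, 2, 3, 4, 6, 7, 8, 9}.
From 5: component {5}.
That's 2 components.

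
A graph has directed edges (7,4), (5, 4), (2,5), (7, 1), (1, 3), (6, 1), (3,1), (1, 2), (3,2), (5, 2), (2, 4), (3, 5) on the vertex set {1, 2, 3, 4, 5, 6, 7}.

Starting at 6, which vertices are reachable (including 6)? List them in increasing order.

1, 2, 3, 4, 5, 6

Start at 6.
Its neighbours: 1.
Then their neighbours: 2, 3.
Then next layer: 4, 5.
Nothing further is reachable.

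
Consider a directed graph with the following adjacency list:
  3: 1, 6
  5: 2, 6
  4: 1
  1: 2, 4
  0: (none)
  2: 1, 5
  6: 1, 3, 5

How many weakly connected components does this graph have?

2

From 0: component {0}.
From 1: component {1, 2, 3, 4, 5, 6}.
That's 2 components.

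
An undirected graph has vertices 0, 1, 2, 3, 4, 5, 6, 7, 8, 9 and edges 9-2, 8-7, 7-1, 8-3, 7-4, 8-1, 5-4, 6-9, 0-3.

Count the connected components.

From 0: component {0, 1, 3, 4, 5, 7, 8}.
From 2: component {2, 6, 9}.
That's 2 components.

2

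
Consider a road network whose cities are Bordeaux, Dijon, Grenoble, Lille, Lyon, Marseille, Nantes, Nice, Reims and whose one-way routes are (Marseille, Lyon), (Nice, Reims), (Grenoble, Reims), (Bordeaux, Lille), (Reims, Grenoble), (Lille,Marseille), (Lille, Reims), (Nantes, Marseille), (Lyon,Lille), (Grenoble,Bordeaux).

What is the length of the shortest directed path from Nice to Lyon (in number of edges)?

Distance 0: Nice.
Distance 1: Reims.
Distance 2: Grenoble.
Distance 3: Bordeaux.
Distance 4: Lille.
Distance 5: Marseille.
Distance 6: Lyon — contains Lyon.

6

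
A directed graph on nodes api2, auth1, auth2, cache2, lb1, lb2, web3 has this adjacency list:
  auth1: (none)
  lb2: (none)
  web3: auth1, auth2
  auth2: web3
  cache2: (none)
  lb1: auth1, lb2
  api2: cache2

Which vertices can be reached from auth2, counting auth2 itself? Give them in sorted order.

auth1, auth2, web3

Start at auth2.
Its neighbours: web3.
Then their neighbours: auth1.
Nothing further is reachable.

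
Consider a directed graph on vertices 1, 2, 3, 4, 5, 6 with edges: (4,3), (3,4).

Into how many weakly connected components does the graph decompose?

5

From 1: component {1}.
From 2: component {2}.
From 3: component {3, 4}.
From 5: component {5}.
From 6: component {6}.
That's 5 components.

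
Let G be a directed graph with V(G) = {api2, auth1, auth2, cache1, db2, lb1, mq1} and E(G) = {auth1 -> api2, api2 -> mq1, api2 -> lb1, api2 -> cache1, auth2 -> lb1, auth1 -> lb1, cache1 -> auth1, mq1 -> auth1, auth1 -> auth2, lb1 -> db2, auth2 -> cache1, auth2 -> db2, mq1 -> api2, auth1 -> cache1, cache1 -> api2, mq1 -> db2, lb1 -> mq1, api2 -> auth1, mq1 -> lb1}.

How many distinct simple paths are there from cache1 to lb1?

10

cache1→api2→auth1→auth2→lb1
cache1→api2→auth1→lb1
cache1→api2→lb1
cache1→api2→mq1→auth1→auth2→lb1
cache1→api2→mq1→auth1→lb1
cache1→api2→mq1→lb1
cache1→auth1→api2→lb1
cache1→auth1→api2→mq1→lb1
cache1→auth1→auth2→lb1
cache1→auth1→lb1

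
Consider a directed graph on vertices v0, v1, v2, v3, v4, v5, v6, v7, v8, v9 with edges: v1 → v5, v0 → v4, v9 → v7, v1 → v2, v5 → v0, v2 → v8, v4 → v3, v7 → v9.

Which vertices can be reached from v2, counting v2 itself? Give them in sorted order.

Start at v2.
Its neighbours: v8.
Nothing further is reachable.

v2, v8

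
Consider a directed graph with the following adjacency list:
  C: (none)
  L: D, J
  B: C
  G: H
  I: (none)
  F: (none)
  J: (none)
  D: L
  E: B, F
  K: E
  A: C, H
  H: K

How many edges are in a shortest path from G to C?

Distance 0: G.
Distance 1: H.
Distance 2: K.
Distance 3: E.
Distance 4: B, F.
Distance 5: C — contains C.

5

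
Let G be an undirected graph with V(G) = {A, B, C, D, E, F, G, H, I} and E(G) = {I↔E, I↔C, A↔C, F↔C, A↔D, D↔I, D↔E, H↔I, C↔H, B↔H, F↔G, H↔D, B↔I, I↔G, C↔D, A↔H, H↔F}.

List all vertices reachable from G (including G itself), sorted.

Start at G.
Its neighbours: F, I.
Then their neighbours: B, C, D, E, H.
Then next layer: A.
Every vertex is now reached.

A, B, C, D, E, F, G, H, I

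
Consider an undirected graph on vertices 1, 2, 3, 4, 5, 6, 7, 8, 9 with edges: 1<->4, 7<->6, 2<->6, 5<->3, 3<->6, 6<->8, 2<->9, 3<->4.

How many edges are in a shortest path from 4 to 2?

3

Distance 0: 4.
Distance 1: 1, 3.
Distance 2: 5, 6.
Distance 3: 2, 7, 8 — contains 2.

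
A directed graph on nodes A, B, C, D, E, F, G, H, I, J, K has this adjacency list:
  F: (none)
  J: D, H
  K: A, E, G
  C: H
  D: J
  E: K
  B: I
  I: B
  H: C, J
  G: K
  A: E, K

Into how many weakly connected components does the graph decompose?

From A: component {A, E, G, K}.
From B: component {B, I}.
From C: component {C, D, H, J}.
From F: component {F}.
That's 4 components.

4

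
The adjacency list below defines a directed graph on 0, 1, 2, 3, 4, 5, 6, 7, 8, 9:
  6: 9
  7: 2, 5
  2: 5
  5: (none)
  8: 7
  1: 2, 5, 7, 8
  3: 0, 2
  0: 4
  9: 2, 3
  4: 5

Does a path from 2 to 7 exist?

Explore from 2.
Distance 1: reach 5.
The search from 2 is exhausted; no directed path reaches 7.

No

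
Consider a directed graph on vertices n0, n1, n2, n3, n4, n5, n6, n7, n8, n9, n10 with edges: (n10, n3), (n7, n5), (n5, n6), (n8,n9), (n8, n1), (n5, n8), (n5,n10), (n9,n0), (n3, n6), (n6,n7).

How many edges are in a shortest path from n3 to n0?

6

Distance 0: n3.
Distance 1: n6.
Distance 2: n7.
Distance 3: n5.
Distance 4: n8, n10.
Distance 5: n1, n9.
Distance 6: n0 — contains n0.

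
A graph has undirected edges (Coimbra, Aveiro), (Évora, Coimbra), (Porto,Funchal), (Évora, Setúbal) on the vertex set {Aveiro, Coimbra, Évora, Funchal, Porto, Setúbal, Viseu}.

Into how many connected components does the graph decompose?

3

From Aveiro: component {Aveiro, Coimbra, Évora, Setúbal}.
From Funchal: component {Funchal, Porto}.
From Viseu: component {Viseu}.
That's 3 components.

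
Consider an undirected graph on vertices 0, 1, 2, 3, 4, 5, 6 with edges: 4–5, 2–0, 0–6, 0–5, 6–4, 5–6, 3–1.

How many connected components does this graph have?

From 0: component {0, 2, 4, 5, 6}.
From 1: component {1, 3}.
That's 2 components.

2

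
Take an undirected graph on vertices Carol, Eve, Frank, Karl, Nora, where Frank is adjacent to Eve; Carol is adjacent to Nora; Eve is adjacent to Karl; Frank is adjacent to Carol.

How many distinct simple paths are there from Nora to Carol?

1

Nora–Carol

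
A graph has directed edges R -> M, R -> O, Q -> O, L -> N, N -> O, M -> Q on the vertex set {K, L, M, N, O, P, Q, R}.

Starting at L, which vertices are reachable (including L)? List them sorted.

Start at L.
Its neighbours: N.
Then their neighbours: O.
Nothing further is reachable.

L, N, O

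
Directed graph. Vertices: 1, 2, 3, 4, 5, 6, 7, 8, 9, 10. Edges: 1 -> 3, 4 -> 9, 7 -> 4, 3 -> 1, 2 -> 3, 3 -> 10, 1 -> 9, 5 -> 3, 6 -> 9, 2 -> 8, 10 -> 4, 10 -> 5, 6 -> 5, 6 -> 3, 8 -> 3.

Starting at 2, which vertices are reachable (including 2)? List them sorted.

Start at 2.
Its neighbours: 3, 8.
Then their neighbours: 1, 10.
Then next layer: 4, 5, 9.
Nothing further is reachable.

1, 2, 3, 4, 5, 8, 9, 10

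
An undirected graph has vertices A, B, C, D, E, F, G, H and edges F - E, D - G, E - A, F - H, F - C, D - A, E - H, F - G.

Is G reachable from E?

Explore from E.
Distance 1: reach A, F, H.
Distance 2: reach C, D, G.
Found G.

Yes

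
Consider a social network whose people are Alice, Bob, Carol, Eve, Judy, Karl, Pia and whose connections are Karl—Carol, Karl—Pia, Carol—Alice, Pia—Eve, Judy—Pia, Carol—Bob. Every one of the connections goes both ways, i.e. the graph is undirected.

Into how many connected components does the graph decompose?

1

From Alice: component {Alice, Bob, Carol, Eve, Judy, Karl, Pia}.
That's 1 component.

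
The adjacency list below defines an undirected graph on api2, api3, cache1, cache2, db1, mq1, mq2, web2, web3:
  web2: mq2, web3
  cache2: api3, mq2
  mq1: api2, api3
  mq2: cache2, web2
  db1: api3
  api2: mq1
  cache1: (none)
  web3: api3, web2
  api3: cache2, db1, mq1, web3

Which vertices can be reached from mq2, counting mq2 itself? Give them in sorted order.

api2, api3, cache2, db1, mq1, mq2, web2, web3

Start at mq2.
Its neighbours: cache2, web2.
Then their neighbours: api3, web3.
Then next layer: db1, mq1.
Then next layer: api2.
Nothing further is reachable.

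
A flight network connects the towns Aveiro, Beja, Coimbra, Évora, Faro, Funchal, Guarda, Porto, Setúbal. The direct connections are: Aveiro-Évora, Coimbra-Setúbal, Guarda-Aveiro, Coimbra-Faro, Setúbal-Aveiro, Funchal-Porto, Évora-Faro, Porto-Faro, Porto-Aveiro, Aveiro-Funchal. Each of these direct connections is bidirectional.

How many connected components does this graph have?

From Aveiro: component {Aveiro, Coimbra, Évora, Faro, Funchal, Guarda, Porto, Setúbal}.
From Beja: component {Beja}.
That's 2 components.

2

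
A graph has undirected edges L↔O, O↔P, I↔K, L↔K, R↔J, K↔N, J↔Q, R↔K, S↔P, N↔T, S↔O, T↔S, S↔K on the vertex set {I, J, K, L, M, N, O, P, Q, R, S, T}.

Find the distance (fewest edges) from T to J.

Distance 0: T.
Distance 1: N, S.
Distance 2: K, O, P.
Distance 3: I, L, R.
Distance 4: J — contains J.

4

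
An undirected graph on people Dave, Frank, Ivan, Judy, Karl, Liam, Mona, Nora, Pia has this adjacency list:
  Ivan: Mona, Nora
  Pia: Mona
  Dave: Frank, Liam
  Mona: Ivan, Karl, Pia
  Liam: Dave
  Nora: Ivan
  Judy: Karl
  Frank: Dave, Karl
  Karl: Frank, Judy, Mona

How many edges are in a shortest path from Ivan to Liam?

Distance 0: Ivan.
Distance 1: Mona, Nora.
Distance 2: Karl, Pia.
Distance 3: Frank, Judy.
Distance 4: Dave.
Distance 5: Liam — contains Liam.

5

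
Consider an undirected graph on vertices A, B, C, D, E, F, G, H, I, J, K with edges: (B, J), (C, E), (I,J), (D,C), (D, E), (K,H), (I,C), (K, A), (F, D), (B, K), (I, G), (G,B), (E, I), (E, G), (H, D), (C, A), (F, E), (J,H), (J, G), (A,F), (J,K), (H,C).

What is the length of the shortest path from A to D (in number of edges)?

2

Distance 0: A.
Distance 1: C, F, K.
Distance 2: B, D, E, H, I, J — contains D.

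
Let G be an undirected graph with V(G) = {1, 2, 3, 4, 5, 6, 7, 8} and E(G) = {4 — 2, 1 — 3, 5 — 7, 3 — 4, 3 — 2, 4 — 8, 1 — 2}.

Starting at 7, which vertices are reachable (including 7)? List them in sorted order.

Start at 7.
Its neighbours: 5.
Nothing further is reachable.

5, 7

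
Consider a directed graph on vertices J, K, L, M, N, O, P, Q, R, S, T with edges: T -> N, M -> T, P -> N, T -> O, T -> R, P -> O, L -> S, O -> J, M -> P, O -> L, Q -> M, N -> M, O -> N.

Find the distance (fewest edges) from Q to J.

Distance 0: Q.
Distance 1: M.
Distance 2: P, T.
Distance 3: N, O, R.
Distance 4: J, L — contains J.

4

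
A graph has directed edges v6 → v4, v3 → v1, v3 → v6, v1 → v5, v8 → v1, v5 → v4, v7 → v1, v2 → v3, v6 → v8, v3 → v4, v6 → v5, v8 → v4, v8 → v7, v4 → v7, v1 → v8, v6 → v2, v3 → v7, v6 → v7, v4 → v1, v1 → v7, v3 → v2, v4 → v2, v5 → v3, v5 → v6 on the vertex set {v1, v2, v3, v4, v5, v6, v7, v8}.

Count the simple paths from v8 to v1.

7

v8→v1
v8→v4→v1
v8→v4→v2→v3→v1
v8→v4→v2→v3→v6→v7→v1
v8→v4→v2→v3→v7→v1
v8→v4→v7→v1
v8→v7→v1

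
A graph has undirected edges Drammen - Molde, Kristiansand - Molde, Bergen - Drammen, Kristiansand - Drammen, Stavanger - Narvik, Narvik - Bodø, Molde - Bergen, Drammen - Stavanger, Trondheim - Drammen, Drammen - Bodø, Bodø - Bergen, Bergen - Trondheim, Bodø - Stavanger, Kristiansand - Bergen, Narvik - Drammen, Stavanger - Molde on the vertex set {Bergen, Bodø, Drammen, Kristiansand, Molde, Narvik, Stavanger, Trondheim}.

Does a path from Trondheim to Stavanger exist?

Yes

Explore from Trondheim.
Distance 1: reach Bergen, Drammen.
Distance 2: reach Bodø, Kristiansand, Molde, Narvik, Stavanger.
Found Stavanger.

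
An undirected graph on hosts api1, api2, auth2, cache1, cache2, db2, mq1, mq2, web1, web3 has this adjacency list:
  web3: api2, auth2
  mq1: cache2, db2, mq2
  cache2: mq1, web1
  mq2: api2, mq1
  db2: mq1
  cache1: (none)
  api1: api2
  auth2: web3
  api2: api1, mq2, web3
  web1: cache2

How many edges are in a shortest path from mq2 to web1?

Distance 0: mq2.
Distance 1: api2, mq1.
Distance 2: api1, cache2, db2, web3.
Distance 3: auth2, web1 — contains web1.

3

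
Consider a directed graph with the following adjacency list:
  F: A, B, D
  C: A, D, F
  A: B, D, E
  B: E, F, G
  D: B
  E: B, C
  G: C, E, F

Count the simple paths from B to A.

B→E→C→A
B→E→C→F→A
B→F→A
B→G→C→A
B→G→C→F→A
B→G→E→C→A
B→G→E→C→F→A
B→G→F→A

8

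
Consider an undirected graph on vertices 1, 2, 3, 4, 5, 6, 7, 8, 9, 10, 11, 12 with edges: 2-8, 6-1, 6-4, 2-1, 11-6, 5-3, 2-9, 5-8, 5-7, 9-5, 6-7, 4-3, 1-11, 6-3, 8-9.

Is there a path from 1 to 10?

No

Explore from 1.
Distance 1: reach 2, 6, 11.
Distance 2: reach 3, 4, 7, 8, 9.
Distance 3: reach 5.
The search is exhausted without reaching 10; it lies in a different component.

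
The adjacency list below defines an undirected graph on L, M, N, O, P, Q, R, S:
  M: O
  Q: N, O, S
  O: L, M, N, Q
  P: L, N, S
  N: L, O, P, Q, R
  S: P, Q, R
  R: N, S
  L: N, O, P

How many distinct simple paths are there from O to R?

17

O–L–N–P–S–R
O–L–N–Q–S–R
O–L–N–R
O–L–P–N–Q–S–R
O–L–P–N–R
O–L–P–S–Q–N–R
O–L–P–S–R
O–N–L–P–S–R
... and 9 more.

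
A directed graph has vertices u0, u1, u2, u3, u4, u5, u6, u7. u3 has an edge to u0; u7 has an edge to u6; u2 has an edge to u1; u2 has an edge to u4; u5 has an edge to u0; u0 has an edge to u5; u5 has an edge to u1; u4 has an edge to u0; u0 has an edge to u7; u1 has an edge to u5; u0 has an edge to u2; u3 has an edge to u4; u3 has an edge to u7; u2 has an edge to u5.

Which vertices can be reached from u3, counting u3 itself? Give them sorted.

Start at u3.
Its neighbours: u0, u4, u7.
Then their neighbours: u2, u5, u6.
Then next layer: u1.
Every vertex is now reached.

u0, u1, u2, u3, u4, u5, u6, u7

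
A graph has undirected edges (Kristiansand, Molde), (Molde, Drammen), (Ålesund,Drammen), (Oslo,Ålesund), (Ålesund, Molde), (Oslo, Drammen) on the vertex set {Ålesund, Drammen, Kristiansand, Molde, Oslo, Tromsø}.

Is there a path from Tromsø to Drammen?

No

Tromsø has no edges, so nothing is reachable from it.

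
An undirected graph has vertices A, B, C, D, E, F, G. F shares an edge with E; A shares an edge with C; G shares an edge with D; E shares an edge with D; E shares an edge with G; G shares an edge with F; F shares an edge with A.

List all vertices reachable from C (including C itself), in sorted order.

A, C, D, E, F, G

Start at C.
Its neighbours: A.
Then their neighbours: F.
Then next layer: E, G.
Then next layer: D.
Nothing further is reachable.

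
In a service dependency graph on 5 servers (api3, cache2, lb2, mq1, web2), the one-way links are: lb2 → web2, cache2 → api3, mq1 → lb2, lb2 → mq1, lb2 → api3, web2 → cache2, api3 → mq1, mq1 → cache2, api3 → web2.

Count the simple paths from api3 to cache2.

api3→mq1→cache2
api3→mq1→lb2→web2→cache2
api3→web2→cache2

3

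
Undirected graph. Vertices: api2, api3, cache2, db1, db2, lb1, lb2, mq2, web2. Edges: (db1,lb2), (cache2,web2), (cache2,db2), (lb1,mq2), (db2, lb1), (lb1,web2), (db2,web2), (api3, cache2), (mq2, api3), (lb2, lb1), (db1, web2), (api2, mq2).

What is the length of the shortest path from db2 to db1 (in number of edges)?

2

Distance 0: db2.
Distance 1: cache2, lb1, web2.
Distance 2: api3, db1, lb2, mq2 — contains db1.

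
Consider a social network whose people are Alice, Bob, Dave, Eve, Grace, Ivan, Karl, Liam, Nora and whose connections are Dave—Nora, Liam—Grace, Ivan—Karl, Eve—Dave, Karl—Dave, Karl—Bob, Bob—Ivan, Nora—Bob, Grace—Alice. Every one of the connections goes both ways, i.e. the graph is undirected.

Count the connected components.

From Alice: component {Alice, Grace, Liam}.
From Bob: component {Bob, Dave, Eve, Ivan, Karl, Nora}.
That's 2 components.

2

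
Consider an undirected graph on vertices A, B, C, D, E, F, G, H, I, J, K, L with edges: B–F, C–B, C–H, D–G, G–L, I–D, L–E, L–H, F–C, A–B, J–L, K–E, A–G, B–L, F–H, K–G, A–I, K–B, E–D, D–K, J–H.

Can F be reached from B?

Explore from B.
Distance 1: reach A, C, F, K, L.
Found F.

Yes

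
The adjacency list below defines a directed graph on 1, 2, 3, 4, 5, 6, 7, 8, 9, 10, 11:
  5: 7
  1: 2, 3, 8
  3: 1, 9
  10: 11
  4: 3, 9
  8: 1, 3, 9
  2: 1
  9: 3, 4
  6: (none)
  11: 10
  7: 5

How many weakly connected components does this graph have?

From 1: component {1, 2, 3, 4, 8, 9}.
From 5: component {5, 7}.
From 6: component {6}.
From 10: component {10, 11}.
That's 4 components.

4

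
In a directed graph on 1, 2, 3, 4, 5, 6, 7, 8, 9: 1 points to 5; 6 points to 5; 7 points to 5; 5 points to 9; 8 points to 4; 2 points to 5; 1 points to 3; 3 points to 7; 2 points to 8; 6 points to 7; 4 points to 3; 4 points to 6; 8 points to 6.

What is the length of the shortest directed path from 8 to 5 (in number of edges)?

2

Distance 0: 8.
Distance 1: 4, 6.
Distance 2: 3, 5, 7 — contains 5.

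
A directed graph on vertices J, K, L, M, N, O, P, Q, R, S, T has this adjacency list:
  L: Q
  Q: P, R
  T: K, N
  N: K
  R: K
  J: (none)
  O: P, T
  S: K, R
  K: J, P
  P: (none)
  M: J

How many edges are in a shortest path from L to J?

4

Distance 0: L.
Distance 1: Q.
Distance 2: P, R.
Distance 3: K.
Distance 4: J — contains J.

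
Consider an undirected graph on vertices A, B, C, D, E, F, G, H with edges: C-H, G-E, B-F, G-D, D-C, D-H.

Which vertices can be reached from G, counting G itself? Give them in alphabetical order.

Start at G.
Its neighbours: D, E.
Then their neighbours: C, H.
Nothing further is reachable.

C, D, E, G, H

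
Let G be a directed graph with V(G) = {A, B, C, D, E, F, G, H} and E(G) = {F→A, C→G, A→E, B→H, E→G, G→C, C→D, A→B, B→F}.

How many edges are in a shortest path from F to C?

Distance 0: F.
Distance 1: A.
Distance 2: B, E.
Distance 3: G, H.
Distance 4: C — contains C.

4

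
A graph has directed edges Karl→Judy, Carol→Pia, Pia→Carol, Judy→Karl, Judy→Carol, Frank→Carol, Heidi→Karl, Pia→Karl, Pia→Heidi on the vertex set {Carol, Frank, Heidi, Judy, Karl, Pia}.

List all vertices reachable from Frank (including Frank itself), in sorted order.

Start at Frank.
Its neighbours: Carol.
Then their neighbours: Pia.
Then next layer: Heidi, Karl.
Then next layer: Judy.
Every vertex is now reached.

Carol, Frank, Heidi, Judy, Karl, Pia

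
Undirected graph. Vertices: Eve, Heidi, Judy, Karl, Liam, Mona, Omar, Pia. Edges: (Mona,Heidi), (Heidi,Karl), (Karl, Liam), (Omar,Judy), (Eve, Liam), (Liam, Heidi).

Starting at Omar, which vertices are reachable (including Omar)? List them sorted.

Judy, Omar

Start at Omar.
Its neighbours: Judy.
Nothing further is reachable.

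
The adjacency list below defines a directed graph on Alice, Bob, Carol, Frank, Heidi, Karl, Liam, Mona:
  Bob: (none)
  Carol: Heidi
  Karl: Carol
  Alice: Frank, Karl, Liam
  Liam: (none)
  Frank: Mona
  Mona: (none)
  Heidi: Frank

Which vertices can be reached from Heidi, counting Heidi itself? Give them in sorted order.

Frank, Heidi, Mona

Start at Heidi.
Its neighbours: Frank.
Then their neighbours: Mona.
Nothing further is reachable.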